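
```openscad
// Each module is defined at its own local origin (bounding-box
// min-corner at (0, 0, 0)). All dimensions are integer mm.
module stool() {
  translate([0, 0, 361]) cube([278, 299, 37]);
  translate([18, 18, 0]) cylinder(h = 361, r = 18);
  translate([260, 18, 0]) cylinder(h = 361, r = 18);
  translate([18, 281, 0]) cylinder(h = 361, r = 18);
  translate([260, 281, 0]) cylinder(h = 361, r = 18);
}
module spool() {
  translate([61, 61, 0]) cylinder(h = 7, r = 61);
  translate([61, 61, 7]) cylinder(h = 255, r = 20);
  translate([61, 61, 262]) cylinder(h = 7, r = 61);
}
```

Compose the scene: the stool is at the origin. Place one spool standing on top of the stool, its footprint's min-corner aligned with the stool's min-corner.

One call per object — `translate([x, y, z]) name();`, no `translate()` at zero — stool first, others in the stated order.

stool();
translate([0, 0, 398]) spool();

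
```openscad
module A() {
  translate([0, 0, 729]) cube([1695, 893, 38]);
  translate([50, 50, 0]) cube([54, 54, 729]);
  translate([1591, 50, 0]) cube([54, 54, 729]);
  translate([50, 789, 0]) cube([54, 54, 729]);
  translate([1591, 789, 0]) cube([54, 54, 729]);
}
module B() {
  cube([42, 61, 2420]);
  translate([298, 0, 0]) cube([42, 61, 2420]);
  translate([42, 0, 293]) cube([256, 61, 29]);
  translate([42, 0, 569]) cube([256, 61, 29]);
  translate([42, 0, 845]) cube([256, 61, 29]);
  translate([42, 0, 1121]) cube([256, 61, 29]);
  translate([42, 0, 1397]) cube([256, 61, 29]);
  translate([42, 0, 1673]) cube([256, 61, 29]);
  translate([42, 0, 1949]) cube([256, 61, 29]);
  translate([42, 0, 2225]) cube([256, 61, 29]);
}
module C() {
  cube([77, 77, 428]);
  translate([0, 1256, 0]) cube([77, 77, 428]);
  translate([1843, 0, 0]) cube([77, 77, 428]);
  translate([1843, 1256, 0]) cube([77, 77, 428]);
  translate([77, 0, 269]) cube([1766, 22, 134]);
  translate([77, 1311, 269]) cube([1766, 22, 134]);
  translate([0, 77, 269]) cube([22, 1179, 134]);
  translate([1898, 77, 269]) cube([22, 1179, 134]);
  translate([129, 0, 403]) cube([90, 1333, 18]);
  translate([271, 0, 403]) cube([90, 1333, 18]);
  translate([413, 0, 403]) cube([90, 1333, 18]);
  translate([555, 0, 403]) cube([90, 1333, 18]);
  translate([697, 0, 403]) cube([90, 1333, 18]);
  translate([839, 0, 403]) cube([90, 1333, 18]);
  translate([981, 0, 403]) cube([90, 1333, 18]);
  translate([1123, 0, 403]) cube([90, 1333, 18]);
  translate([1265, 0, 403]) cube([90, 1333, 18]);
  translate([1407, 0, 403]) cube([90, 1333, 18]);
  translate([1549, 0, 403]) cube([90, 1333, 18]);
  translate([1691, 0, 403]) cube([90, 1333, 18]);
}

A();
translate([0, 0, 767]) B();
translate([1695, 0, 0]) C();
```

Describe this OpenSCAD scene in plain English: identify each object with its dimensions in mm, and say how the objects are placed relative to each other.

A is a rectangular dining table. The top is 1695×893×38 mm with its upper surface at z = 767 mm. It stands on four 54×54 mm square legs, each inset 50 mm from the nearest pair of top edges, running from the floor to the underside of the top.

B is a wooden ladder with two side rails of 42×61 mm section and 2420 mm height, set 340 mm apart overall. Between them run 8 rectangular rungs (61 mm deep, 29 mm thick), front faces flush with the rails' −y face. The bottom of the first rung is 293 mm above the floor and each subsequent rung is 276 mm higher than the one below.

C is a bed frame 1920 mm long (x) by 1333 mm wide (y). Four 77×77 mm corner posts, 428 mm tall, at the corners of the footprint. Four rails of 22 mm thickness and 134 mm height run between adjacent posts with their undersides at z = 269 mm, their outer faces flush with the outside of the frame (the two x-running rails run between the posts' inner faces; the two y-running rails run between the posts' inner faces). 12 slats, each 90 mm wide (x) and 18 mm thick, lie across the top of the two x-running rails, running the full 1333 mm width of the frame in y; the slats are evenly spaced along x between the inner faces of the end posts with equal gaps (rounded down to the nearest mm) at the −x end and between each pair — any rounding remainder accumulates at the +x end.

The ladder is on top of the table. The bed frame is against the table's +x side, with their −y faces flush.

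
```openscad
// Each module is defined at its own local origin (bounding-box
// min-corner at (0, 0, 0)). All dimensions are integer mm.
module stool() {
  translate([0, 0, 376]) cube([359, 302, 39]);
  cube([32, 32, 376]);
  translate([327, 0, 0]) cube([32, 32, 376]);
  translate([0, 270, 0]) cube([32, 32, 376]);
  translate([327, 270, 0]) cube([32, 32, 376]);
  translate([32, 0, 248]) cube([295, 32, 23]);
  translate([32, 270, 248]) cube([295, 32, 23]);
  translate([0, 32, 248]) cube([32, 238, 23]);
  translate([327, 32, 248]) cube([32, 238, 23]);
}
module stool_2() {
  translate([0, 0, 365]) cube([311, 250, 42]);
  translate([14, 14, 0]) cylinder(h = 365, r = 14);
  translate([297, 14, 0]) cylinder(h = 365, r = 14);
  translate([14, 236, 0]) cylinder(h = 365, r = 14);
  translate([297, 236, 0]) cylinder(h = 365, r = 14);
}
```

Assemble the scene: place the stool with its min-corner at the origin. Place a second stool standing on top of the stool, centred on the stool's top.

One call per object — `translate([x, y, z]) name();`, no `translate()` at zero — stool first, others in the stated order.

stool();
translate([24, 26, 415]) stool_2();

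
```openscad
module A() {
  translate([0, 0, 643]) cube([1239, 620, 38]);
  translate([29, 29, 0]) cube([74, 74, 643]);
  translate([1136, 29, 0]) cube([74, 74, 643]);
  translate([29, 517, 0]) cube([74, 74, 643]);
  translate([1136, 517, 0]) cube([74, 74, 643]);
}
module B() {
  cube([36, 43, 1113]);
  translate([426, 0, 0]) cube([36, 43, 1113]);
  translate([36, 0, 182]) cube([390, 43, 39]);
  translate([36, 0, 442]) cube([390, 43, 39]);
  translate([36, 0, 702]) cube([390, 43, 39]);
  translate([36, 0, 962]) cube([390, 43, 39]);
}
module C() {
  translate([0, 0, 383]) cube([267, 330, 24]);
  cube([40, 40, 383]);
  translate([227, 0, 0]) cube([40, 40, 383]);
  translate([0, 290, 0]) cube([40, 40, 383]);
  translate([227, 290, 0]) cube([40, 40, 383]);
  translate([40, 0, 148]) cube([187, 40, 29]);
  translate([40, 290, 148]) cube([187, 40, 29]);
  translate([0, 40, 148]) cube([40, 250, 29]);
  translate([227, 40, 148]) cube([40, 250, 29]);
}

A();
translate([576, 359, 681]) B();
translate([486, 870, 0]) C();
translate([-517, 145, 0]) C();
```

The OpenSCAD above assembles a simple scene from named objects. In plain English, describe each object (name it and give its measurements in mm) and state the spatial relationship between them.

A is a table: top 1239 mm (x) × 620 mm (y), 38 mm thick, upper face at z = 681 mm, on four 74×74 mm square legs, each inset 29 mm from the nearest pair of top edges, running from z = 0 to the bottom of the top.

B is a wooden ladder with two side rails of 36×43 mm section and 1113 mm height, set 462 mm apart overall. Between them run 4 rectangular rungs (43 mm deep, 39 mm thick), front faces flush with the rails' −y face. The bottom of the first rung is 182 mm above the floor and each subsequent rung is 260 mm higher than the one below.

C is a four-legged stool. The seat is a 267×330×24 mm slab whose top surface is at z = 407 mm; four square legs, each 40×40 mm in cross-section, run from the floor (z = 0) to the underside of the seat, each flush with a corner of the seat. Four stretchers, 40 mm wide and 29 mm tall, connect adjacent legs with their undersides at z = 148 mm, each running between the inner faces of the legs it joins and aligned with the legs' outer faces on the other axis.

The ladder is on top of the table. Two stools sit around the table at the +y, −x sides.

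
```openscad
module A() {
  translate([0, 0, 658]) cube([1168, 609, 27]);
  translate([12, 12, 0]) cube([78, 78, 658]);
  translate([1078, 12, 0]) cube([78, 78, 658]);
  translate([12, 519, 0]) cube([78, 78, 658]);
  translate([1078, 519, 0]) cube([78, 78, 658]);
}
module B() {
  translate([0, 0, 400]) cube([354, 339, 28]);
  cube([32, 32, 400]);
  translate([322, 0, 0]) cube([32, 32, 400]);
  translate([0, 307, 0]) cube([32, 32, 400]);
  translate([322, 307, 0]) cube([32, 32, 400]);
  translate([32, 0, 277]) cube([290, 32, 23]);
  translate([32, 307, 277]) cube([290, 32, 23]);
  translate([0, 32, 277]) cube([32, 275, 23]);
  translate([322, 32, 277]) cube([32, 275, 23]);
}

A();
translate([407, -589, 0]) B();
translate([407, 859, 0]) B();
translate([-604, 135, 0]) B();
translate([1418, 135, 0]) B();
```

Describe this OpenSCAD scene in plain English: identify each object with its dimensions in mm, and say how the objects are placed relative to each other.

A is a table with a 1168×609 mm rectangular top, 27 mm thick, top surface at z = 685 mm, supported by four 78×78 mm square legs, each inset 12 mm from the nearest pair of top edges, running from the floor.

B is a four-legged stool. The seat is 354×339 mm, 28 mm thick, top at z = 428 mm. It stands on four square legs, each 32×32 mm in cross-section, from z = 0 to the seat underside, each flush with a corner of the seat. Four stretchers, 32 mm wide and 23 mm tall, connect adjacent legs with their undersides at z = 277 mm, each running between the inner faces of the legs it joins and aligned with the legs' outer faces on the other axis.

Four stools sit around the table at the −y, +y, −x, +x sides.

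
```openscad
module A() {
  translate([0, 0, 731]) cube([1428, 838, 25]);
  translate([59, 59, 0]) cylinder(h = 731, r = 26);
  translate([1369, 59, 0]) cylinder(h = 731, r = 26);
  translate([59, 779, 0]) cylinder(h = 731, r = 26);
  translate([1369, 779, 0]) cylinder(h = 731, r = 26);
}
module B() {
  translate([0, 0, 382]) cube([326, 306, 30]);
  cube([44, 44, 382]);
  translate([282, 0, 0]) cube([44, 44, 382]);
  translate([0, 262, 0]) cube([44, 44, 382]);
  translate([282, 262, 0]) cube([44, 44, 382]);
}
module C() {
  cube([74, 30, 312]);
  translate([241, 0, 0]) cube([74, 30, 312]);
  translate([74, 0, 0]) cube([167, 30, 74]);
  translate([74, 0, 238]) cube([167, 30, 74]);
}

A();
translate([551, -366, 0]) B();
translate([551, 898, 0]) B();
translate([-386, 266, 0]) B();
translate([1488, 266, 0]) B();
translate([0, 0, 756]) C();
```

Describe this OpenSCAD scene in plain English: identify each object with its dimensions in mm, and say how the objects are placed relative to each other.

A is a table: top 1428 mm (x) × 838 mm (y), 25 mm thick, upper face at z = 756 mm, on four round legs of 52 mm diameter, each leg's bounding box inset 33 mm from the nearest pair of top edges, running from z = 0 to the bottom of the top.

B is a four-legged stool. The seat is 326×306 mm, 30 mm thick, top at z = 412 mm. It stands on four square legs, each 44×44 mm in cross-section, from z = 0 to the seat underside, each flush with a corner of the seat.

C is a picture frame with a 167×164 mm rectangular opening (x by z) and a uniform 74 mm border on every side. Frame depth is 30 mm along y. It is built from two vertical stiles running the full outside height and two horizontal rails spanning the gap between the stiles.

Four stools sit around the table at the −y, +y, −x, +x sides. The picture frame is on top of the table.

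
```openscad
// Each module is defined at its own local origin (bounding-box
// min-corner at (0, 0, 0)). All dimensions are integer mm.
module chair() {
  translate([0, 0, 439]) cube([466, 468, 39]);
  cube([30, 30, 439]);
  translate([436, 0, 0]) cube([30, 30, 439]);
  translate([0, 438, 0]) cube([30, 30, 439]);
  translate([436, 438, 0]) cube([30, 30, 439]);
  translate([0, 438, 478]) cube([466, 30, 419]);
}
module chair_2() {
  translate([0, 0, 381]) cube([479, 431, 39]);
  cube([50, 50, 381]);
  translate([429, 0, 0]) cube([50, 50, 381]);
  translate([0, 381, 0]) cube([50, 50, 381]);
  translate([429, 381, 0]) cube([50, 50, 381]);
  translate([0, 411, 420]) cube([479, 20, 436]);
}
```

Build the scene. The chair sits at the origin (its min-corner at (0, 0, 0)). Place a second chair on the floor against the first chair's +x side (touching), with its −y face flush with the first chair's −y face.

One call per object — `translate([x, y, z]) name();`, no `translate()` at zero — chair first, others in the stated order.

chair();
translate([466, 0, 0]) chair_2();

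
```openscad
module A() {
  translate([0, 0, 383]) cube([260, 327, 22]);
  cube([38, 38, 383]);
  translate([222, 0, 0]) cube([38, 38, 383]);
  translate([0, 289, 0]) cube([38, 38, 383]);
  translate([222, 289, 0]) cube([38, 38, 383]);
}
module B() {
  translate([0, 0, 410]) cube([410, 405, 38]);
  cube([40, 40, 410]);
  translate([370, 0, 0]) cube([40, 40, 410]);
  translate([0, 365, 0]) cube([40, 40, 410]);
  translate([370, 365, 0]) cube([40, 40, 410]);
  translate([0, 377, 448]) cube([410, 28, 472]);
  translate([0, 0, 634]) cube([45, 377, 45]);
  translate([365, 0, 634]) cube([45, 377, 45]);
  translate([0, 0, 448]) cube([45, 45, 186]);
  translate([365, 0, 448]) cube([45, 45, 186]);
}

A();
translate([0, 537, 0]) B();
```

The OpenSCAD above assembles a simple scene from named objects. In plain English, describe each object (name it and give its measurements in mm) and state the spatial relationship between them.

A is a simple wooden stool: a rectangular seat 260 mm (x) by 327 mm (y), 22 mm thick, top face at z = 405 mm, on four square legs, each 38×38 mm in cross-section. The legs rest on z = 0, each flush with a corner of the seat.

B is a chair. The seat is a 410×405×38 mm slab with its top at z = 448 mm, on four 40×40 mm corner legs (flush with the seat edges, standing on z = 0). A flat backrest 28 mm thick, 472 mm tall, spans the full seat width and rises from the seat top along its +y edge, rear face flush with the rear of the seat. Two armrests of 45×45 mm section run along each side from the seat's front edge to the front of the backrest, top faces 231 mm above the seat top and outer faces flush with the seat's x-edges; a 45×45 mm post under the front of each armrest stands on the seat at the front corner.

The chair is on the floor beside the stool on its +y side.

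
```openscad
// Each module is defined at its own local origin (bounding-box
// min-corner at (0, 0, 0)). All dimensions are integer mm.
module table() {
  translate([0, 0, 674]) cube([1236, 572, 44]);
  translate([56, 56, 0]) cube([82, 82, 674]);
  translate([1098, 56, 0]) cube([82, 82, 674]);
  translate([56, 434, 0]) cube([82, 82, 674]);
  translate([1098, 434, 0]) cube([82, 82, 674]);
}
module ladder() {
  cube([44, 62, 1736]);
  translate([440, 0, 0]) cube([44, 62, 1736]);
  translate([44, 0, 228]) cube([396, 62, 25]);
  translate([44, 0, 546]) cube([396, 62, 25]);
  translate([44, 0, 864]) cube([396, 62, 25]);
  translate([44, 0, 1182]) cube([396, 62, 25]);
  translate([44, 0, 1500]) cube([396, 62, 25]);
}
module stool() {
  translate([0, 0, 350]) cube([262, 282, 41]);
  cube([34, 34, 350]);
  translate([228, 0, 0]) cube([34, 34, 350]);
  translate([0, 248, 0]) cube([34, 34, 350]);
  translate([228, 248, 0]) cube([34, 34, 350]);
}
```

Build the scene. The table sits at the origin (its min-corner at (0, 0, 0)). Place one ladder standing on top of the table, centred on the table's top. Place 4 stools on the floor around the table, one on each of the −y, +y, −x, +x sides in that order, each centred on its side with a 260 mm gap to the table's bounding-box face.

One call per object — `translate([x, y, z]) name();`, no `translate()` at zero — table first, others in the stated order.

table();
translate([376, 255, 718]) ladder();
translate([487, -542, 0]) stool();
translate([487, 832, 0]) stool();
translate([-522, 145, 0]) stool();
translate([1496, 145, 0]) stool();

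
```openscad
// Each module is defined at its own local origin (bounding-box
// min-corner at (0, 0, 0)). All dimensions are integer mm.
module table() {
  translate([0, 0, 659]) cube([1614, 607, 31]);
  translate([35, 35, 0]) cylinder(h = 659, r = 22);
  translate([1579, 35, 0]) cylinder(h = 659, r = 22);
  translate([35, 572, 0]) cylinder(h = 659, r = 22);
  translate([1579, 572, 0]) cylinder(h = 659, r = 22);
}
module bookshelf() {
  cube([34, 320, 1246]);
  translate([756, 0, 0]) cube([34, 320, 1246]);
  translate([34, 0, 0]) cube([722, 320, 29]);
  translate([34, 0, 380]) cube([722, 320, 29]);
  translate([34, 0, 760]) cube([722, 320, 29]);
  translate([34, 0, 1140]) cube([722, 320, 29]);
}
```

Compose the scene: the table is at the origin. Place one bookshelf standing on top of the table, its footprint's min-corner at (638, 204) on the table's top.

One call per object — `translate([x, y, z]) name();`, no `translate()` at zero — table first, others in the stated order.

table();
translate([638, 204, 690]) bookshelf();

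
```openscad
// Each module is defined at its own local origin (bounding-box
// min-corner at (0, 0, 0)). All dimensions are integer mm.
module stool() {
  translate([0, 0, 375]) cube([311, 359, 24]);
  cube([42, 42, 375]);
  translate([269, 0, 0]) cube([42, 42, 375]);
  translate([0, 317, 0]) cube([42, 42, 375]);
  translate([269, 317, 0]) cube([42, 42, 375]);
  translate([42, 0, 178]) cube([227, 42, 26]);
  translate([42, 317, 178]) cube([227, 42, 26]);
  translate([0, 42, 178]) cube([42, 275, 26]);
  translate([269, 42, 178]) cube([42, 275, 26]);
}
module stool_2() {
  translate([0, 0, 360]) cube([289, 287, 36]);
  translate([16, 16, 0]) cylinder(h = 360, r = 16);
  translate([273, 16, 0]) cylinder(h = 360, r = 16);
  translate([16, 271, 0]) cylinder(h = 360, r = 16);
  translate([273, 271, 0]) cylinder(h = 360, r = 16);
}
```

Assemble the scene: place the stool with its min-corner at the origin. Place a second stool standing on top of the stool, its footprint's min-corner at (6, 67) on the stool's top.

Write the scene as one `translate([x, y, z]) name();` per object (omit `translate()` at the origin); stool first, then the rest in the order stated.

stool();
translate([6, 67, 399]) stool_2();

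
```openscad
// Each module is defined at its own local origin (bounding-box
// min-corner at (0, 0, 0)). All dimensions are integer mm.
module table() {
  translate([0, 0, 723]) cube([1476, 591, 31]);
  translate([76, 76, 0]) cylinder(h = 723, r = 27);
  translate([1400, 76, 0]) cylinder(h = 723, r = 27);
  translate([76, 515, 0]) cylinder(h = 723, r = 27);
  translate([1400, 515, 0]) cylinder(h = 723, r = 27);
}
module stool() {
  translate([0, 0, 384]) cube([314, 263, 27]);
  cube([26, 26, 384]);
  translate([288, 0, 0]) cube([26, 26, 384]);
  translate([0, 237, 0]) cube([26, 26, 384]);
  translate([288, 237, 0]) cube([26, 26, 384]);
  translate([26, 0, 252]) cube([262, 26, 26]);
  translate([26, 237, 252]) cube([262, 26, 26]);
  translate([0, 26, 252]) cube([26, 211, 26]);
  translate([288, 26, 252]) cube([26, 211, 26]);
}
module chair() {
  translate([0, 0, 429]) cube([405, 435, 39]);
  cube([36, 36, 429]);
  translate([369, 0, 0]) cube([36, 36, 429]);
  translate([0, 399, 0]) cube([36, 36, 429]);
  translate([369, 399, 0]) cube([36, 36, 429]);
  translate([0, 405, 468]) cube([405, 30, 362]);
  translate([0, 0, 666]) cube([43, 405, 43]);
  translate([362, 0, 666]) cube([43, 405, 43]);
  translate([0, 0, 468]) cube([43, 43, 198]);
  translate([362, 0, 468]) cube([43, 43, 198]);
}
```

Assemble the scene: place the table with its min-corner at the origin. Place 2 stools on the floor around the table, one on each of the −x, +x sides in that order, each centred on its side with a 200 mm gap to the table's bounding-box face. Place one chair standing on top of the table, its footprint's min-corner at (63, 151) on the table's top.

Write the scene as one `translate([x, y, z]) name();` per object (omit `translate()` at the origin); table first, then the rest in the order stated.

table();
translate([-514, 164, 0]) stool();
translate([1676, 164, 0]) stool();
translate([63, 151, 754]) chair();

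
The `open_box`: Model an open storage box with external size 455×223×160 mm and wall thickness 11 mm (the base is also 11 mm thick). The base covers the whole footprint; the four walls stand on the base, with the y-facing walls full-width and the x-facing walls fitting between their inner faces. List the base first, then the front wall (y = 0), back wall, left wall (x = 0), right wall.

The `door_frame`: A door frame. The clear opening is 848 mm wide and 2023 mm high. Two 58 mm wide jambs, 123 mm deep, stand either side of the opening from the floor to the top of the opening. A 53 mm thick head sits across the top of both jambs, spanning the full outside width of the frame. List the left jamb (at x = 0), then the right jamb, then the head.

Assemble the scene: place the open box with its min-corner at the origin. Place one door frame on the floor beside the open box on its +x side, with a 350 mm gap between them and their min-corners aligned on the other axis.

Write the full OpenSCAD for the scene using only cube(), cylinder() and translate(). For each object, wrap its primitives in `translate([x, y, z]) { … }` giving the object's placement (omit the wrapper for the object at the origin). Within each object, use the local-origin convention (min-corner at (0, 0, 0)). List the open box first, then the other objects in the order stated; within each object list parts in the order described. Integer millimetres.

cube([455, 223, 11]);
translate([0, 0, 11]) cube([455, 11, 149]);
translate([0, 212, 11]) cube([455, 11, 149]);
translate([0, 11, 11]) cube([11, 201, 149]);
translate([444, 11, 11]) cube([11, 201, 149]);
translate([805, 0, 0]) {
  cube([58, 123, 2023]);
  translate([906, 0, 0]) cube([58, 123, 2023]);
  translate([0, 0, 2023]) cube([964, 123, 53]);
}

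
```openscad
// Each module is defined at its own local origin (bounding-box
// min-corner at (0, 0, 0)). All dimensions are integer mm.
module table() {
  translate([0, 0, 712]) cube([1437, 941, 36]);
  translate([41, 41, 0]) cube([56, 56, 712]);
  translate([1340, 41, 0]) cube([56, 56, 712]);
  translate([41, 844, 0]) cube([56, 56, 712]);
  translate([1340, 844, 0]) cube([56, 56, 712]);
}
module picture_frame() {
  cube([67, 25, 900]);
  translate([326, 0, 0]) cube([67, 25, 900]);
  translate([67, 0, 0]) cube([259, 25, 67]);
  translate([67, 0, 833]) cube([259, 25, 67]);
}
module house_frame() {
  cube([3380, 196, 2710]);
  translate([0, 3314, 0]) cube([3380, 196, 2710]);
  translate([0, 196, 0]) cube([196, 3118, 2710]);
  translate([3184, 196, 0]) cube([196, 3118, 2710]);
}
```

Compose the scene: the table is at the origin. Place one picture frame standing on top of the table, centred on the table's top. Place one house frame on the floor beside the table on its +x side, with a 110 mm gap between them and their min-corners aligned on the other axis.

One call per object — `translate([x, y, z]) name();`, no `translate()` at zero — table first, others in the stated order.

table();
translate([522, 458, 748]) picture_frame();
translate([1547, 0, 0]) house_frame();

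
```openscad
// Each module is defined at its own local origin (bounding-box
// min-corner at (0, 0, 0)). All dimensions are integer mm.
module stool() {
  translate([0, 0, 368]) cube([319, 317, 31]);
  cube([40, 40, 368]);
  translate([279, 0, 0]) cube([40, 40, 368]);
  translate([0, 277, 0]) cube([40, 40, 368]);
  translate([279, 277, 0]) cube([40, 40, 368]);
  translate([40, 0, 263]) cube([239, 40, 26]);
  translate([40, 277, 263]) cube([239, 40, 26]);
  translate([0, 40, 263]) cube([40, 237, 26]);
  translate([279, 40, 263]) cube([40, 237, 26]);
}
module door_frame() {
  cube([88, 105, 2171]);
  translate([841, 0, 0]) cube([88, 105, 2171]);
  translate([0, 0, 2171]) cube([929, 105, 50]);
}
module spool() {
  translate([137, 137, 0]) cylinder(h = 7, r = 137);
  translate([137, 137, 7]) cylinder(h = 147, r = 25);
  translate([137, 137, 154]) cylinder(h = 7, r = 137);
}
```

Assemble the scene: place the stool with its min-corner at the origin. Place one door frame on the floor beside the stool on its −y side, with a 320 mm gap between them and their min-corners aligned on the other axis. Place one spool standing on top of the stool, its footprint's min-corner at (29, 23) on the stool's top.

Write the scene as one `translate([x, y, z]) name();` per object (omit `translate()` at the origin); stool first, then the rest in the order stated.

stool();
translate([0, -425, 0]) door_frame();
translate([29, 23, 399]) spool();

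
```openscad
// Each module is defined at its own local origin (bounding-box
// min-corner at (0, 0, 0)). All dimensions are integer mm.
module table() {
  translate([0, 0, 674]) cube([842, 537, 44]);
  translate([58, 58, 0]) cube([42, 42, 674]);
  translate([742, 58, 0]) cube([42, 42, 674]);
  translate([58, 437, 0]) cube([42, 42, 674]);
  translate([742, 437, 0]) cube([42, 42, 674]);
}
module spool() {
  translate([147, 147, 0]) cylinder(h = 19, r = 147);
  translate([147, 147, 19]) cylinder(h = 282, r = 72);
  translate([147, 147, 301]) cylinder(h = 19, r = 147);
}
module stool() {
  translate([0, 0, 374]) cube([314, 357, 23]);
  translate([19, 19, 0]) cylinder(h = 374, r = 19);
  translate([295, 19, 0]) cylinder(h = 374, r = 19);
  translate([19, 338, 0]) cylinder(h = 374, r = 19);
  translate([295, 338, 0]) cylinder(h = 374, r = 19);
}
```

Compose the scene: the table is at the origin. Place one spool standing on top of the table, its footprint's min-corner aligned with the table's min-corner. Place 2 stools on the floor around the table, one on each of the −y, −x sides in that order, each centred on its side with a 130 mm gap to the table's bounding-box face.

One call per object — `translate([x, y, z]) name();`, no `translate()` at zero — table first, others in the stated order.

table();
translate([0, 0, 718]) spool();
translate([264, -487, 0]) stool();
translate([-444, 90, 0]) stool();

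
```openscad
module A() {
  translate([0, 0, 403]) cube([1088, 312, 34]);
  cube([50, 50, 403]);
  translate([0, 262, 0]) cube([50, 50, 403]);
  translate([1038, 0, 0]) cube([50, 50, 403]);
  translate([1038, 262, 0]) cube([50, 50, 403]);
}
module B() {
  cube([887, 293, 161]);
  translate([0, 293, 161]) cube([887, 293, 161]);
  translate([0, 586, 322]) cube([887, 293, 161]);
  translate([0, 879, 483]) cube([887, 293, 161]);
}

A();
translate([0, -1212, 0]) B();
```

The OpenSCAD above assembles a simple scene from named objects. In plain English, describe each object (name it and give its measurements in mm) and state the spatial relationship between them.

A is a bench: a 1088×312 mm seat slab, 34 mm thick, top at z = 437 mm, on four 50×50 mm square legs flush with the seat corners and standing on z = 0.

B is a straight staircase of 4 solid steps. Each step is 887 mm wide (x), 293 mm deep (y, the going) and 161 mm tall (the rise). The first step rests on the floor; each subsequent step sits one going further in +y and one rise higher in +z, directly behind and above the previous step with no overlap.

The staircase is on the floor beside the bench on its −y side.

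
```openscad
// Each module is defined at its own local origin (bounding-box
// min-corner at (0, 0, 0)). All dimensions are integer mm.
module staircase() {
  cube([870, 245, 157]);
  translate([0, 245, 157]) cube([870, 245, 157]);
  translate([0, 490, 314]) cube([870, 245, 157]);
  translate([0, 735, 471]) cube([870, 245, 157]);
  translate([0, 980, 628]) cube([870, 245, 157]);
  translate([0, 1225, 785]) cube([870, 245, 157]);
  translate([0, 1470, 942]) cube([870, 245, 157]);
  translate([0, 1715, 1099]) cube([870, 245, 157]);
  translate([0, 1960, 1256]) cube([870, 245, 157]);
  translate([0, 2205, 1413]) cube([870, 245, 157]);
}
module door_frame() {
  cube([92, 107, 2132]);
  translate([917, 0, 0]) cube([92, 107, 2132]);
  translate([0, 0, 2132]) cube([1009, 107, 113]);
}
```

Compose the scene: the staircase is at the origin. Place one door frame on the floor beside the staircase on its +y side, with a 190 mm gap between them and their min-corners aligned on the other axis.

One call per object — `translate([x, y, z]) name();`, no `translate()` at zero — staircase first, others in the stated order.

staircase();
translate([0, 2640, 0]) door_frame();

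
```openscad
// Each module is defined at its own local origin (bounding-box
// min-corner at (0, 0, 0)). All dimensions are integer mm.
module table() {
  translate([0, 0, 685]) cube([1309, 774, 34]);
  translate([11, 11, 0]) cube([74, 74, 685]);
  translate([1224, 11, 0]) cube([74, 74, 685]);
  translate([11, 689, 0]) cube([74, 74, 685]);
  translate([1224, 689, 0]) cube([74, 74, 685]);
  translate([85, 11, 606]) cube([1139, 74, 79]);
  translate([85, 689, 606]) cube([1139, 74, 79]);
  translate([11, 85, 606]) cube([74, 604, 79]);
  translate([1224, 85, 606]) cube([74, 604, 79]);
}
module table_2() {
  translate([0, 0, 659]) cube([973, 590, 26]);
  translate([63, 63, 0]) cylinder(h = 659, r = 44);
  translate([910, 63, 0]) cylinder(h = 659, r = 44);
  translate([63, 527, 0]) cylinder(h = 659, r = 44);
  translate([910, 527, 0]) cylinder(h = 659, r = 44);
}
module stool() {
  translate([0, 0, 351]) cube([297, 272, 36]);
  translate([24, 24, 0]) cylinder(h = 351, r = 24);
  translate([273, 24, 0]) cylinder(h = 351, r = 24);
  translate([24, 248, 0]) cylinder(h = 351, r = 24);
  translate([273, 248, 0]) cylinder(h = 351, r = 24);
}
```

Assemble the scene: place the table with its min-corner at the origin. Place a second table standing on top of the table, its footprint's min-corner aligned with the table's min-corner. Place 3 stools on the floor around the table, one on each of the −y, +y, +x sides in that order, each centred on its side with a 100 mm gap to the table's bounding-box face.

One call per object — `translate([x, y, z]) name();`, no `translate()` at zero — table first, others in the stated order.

table();
translate([0, 0, 719]) table_2();
translate([506, -372, 0]) stool();
translate([506, 874, 0]) stool();
translate([1409, 251, 0]) stool();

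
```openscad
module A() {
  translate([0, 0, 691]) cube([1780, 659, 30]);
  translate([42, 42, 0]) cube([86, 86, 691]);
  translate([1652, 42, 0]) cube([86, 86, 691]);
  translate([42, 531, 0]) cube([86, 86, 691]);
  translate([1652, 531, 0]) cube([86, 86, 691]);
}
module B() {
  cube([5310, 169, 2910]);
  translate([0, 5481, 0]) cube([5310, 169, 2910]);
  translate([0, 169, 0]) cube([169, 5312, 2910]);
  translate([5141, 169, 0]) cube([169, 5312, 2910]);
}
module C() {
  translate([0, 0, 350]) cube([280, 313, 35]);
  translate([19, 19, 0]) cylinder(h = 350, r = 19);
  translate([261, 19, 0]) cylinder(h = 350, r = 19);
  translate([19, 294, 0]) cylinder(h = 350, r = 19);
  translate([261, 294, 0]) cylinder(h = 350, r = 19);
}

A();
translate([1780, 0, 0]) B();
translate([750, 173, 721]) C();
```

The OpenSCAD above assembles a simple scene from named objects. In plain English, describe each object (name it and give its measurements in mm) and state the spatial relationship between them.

A is a table: top 1780 mm (x) × 659 mm (y), 30 mm thick, upper face at z = 721 mm, on four 86×86 mm square legs, each inset 42 mm from the nearest pair of top edges, running from z = 0 to the bottom of the top.

B is the wall frame of a small rectangular building: four walls, each 2910 mm tall and 169 mm thick, enclosing a footprint 5310 mm (x) by 5650 mm (y) outside-to-outside, with no floor or roof. The front and back walls (the −y and +y sides) span the full width; the two side walls fit between them.

C is a four-legged stool. The seat is 280×313 mm, 35 mm thick, top at z = 385 mm. It stands on four round legs, each 38 mm in diameter, from z = 0 to the seat underside, each leg's axis is inset half a diameter from the nearest pair of seat edges (so the leg's bounding box is flush with the corner).

The house frame is against the table's +x side, with their −y faces flush. The stool is on top of the table, centred.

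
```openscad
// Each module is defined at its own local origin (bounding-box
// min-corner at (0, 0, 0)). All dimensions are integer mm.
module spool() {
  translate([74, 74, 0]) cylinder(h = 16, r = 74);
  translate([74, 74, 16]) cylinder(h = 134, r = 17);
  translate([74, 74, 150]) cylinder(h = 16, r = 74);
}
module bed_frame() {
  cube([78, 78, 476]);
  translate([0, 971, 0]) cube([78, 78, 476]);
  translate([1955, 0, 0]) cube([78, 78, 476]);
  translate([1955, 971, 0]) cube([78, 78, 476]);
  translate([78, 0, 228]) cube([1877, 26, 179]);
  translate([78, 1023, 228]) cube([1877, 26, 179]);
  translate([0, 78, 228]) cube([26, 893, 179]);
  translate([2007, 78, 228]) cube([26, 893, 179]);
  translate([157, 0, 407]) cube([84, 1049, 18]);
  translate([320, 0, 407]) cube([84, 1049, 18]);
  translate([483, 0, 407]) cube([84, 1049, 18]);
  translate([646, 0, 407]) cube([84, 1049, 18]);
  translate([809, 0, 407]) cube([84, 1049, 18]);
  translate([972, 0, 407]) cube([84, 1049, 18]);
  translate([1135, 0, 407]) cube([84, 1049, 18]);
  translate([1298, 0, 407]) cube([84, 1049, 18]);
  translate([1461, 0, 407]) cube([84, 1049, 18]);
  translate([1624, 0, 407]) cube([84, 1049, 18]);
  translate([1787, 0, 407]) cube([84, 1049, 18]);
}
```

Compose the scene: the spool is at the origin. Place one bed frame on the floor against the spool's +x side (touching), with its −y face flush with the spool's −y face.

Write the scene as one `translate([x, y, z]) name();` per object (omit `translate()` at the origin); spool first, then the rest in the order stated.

spool();
translate([148, 0, 0]) bed_frame();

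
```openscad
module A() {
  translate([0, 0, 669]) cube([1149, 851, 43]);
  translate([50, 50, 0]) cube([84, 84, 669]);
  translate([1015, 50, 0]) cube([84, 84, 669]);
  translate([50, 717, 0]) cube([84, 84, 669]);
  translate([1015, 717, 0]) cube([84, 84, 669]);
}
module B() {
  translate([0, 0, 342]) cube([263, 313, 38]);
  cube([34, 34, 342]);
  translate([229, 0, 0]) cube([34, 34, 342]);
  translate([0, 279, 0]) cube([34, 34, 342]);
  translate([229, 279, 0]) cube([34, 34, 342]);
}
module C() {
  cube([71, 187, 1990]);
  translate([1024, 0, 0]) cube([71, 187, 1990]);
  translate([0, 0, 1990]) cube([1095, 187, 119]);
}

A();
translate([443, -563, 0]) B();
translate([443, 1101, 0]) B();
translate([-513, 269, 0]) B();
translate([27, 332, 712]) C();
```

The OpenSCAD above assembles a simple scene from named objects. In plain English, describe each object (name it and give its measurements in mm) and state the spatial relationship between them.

A is a table with a 1149×851 mm rectangular top, 43 mm thick, top surface at z = 712 mm, supported by four 84×84 mm square legs, each inset 50 mm from the nearest pair of top edges, running from the floor.

B is a simple wooden stool: a rectangular seat 263 mm (x) by 313 mm (y), 38 mm thick, top face at z = 380 mm, on four square legs, each 34×34 mm in cross-section. The legs rest on z = 0, each flush with a corner of the seat.

C is a rectangular door frame: two vertical jambs of 71×187 mm section, 1990 mm tall, with a clear opening 953 mm wide between their inner faces. A header 119 mm tall and 187 mm deep lies on top of the jambs and spans the full outside width.

Three stools sit around the table at the −y, +y, −x sides. The door frame is on top of the table, centred.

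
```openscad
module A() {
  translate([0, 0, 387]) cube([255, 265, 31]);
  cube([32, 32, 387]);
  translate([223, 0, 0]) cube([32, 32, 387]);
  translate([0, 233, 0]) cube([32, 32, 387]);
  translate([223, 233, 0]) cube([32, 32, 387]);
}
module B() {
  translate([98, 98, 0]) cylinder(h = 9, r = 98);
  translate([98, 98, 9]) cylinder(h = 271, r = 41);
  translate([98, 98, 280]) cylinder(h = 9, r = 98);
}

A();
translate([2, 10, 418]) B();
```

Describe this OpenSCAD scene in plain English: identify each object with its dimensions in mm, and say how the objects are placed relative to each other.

A is a four-legged stool. The seat is 255×265 mm, 31 mm thick, top at z = 418 mm. It stands on four square legs, each 32×32 mm in cross-section, from z = 0 to the seat underside, each flush with a corner of the seat.

B is a spool: two coaxial disc flanges of radius 98 mm and thickness 9 mm, joined by a core cylinder of radius 41 mm and height 271 mm. The lower flange rests on z = 0 and the three cylinders share a vertical axis.

The spool is on top of the stool.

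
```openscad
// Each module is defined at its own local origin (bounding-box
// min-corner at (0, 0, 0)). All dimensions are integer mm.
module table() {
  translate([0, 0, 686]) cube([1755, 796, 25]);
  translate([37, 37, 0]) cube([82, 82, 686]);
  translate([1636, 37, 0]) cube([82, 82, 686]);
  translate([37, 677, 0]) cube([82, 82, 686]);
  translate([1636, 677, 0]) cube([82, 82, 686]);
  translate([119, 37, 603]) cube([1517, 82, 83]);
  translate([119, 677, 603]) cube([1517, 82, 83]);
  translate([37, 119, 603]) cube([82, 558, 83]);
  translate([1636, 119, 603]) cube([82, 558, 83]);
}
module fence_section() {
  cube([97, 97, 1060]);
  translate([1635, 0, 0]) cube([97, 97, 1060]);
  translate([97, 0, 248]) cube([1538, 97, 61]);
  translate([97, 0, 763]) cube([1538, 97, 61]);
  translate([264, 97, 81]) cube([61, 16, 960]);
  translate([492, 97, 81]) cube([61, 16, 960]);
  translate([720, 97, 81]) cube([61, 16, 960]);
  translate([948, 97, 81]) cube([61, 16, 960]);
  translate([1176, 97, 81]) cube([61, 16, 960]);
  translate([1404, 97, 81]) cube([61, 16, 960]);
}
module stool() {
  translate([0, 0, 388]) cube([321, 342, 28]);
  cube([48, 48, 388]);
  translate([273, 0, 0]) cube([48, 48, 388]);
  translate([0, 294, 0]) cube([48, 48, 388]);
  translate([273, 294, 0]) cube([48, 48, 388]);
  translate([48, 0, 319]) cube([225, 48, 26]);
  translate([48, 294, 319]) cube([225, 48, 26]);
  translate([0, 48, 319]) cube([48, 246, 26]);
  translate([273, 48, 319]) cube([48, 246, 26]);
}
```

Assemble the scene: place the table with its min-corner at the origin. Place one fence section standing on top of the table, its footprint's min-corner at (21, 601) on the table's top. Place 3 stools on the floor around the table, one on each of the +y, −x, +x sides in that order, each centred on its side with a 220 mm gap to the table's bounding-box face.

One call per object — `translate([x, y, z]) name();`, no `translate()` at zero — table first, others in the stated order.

table();
translate([21, 601, 711]) fence_section();
translate([717, 1016, 0]) stool();
translate([-541, 227, 0]) stool();
translate([1975, 227, 0]) stool();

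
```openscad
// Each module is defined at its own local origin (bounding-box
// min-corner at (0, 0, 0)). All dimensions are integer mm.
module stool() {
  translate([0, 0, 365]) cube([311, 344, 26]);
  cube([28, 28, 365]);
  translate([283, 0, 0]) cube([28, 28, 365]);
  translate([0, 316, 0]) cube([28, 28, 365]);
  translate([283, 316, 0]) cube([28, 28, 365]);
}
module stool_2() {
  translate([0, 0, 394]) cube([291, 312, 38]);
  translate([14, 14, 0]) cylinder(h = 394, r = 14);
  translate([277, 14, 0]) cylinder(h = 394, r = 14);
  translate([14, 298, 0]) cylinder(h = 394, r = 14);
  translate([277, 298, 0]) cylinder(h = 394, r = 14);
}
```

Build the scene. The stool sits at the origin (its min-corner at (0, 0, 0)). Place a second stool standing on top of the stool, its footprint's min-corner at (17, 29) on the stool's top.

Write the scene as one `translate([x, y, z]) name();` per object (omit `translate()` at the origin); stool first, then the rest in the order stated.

stool();
translate([17, 29, 391]) stool_2();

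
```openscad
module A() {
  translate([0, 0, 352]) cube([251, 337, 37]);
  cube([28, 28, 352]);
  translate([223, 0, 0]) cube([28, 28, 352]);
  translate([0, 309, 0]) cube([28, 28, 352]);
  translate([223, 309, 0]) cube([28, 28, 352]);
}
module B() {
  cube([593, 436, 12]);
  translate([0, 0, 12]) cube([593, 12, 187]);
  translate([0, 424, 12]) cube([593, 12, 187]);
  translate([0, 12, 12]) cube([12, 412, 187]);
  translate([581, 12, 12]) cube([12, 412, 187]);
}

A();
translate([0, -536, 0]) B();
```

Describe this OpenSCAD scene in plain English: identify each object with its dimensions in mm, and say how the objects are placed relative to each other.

A is a simple wooden stool: a rectangular seat 251 mm (x) by 337 mm (y), 37 mm thick, top face at z = 389 mm, on four square legs, each 28×28 mm in cross-section. The legs rest on z = 0, each flush with a corner of the seat.

B is an open-topped rectangular box: outside dimensions 593×436×199 mm, with a uniform wall and base thickness of 12 mm. The base is a full 593×436 slab on the floor; four walls sit on top of the base. The front and back walls (the −y and +y sides) span the full width; the two side walls fit between them.

The open box is on the floor beside the stool on its −y side.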